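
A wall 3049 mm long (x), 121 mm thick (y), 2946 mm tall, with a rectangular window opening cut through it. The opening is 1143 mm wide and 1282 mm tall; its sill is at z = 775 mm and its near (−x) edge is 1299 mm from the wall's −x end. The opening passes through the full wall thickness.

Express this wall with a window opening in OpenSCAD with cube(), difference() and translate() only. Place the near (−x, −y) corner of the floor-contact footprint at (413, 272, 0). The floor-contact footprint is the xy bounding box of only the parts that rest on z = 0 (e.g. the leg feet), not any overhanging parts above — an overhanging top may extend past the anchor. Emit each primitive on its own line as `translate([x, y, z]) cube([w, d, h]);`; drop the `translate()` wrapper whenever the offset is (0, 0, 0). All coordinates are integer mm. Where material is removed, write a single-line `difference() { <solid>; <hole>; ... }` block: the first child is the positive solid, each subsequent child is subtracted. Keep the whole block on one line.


difference() { translate([413, 272, 0]) cube([3049, 121, 2946]); translate([1712, 272, 775]) cube([1143, 121, 1282]); }


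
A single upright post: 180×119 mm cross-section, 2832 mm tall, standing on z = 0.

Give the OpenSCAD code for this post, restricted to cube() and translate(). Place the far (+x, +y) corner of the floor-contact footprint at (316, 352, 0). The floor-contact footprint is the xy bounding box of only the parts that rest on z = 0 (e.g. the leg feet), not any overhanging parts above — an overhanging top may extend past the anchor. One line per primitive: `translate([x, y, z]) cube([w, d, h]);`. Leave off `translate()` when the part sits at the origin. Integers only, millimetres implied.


translate([136, 233, 0]) cube([180, 119, 2832]);


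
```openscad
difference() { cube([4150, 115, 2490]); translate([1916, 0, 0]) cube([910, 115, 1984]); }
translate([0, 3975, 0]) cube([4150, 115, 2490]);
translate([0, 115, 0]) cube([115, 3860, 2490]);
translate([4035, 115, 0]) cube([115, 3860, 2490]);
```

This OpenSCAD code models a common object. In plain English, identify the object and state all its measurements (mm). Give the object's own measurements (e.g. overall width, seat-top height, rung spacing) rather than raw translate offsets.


A single room: four walls, each 2490 mm tall and 115 mm thick, enclosing an outside footprint 4150×4090 mm (x × y), no floor or roof. The front and back walls (−y and +y sides) run the full x-width; the side walls fit between their inner faces. A door opening 910 mm wide and 1984 mm tall is cut through the front wall from the floor up, its −x edge 1916 mm from the wall's −x end.


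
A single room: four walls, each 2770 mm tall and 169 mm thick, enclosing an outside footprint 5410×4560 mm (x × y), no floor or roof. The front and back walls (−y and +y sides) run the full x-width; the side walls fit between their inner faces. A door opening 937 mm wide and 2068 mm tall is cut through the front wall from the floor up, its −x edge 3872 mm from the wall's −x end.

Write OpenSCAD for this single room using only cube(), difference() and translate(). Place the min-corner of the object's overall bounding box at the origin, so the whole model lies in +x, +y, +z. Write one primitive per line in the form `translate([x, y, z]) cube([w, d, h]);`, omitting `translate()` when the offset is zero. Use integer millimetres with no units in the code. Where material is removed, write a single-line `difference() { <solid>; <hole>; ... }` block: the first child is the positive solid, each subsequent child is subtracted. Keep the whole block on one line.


difference() { cube([5410, 169, 2770]); translate([3872, 0, 0]) cube([937, 169, 2068]); }
translate([0, 4391, 0]) cube([5410, 169, 2770]);
translate([0, 169, 0]) cube([169, 4222, 2770]);
translate([5241, 169, 0]) cube([169, 4222, 2770]);


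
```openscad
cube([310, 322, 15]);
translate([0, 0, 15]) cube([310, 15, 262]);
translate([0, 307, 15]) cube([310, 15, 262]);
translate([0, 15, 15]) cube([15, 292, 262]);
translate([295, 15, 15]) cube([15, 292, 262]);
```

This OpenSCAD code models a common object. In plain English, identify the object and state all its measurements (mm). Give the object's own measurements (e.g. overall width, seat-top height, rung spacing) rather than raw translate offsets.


An open-topped rectangular box: outside dimensions 310×322×277 mm, with a uniform wall and base thickness of 15 mm. The base is a full 310×322 slab on the floor; four walls sit on top of the base. The front and back walls (the −y and +y sides) span the full width; the two side walls fit between them.


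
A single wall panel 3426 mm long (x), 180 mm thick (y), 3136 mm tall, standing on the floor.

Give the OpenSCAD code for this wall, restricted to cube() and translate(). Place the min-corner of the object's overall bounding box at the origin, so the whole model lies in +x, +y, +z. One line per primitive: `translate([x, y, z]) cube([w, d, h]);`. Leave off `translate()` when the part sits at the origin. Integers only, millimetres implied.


cube([3426, 180, 3136]);


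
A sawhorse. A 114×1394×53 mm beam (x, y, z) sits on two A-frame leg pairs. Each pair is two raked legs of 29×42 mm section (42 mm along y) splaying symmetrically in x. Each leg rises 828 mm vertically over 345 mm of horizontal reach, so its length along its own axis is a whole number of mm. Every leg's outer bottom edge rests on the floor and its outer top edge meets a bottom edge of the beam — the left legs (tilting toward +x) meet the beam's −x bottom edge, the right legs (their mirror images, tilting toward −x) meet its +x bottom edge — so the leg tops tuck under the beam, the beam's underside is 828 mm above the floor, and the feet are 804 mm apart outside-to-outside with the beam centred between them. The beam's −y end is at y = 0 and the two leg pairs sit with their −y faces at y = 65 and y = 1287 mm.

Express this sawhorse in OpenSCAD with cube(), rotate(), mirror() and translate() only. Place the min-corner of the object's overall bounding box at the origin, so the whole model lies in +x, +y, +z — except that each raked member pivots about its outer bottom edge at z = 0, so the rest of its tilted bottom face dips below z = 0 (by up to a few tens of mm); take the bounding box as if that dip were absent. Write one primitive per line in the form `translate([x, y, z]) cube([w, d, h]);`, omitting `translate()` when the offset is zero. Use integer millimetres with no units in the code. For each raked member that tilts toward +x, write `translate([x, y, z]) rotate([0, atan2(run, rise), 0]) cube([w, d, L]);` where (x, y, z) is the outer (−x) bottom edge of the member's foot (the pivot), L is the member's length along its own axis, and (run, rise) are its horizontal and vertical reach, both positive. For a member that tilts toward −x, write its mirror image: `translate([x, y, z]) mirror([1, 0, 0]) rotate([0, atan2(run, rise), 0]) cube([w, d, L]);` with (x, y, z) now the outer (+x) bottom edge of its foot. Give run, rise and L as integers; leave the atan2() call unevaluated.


translate([345, 0, 828]) cube([114, 1394, 53]);
translate([0, 65, 0]) rotate([0, atan2(345, 828), 0]) cube([29, 42, 897]);
translate([804, 65, 0]) mirror([1, 0, 0]) rotate([0, atan2(345, 828), 0]) cube([29, 42, 897]);
translate([0, 1287, 0]) rotate([0, atan2(345, 828), 0]) cube([29, 42, 897]);
translate([804, 1287, 0]) mirror([1, 0, 0]) rotate([0, atan2(345, 828), 0]) cube([29, 42, 897]);


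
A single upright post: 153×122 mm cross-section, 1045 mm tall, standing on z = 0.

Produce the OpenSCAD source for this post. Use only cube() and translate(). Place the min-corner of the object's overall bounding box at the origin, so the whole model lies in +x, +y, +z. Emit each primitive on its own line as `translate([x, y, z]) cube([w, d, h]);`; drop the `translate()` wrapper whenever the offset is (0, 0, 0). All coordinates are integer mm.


cube([153, 122, 1045]);


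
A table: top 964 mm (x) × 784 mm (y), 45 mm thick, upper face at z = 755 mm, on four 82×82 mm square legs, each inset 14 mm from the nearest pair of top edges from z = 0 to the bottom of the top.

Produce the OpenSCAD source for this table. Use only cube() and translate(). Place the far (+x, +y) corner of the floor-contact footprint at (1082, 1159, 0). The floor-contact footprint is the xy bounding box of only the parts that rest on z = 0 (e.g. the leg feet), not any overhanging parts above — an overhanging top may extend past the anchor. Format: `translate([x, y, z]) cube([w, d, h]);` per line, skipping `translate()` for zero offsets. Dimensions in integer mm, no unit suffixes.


// leg_h = 755 - 45 = 710
translate([132, 389, 710]) cube([964, 784, 45]);
translate([146, 403, 0]) cube([82, 82, 710]);
translate([1000, 403, 0]) cube([82, 82, 710]);
translate([146, 1077, 0]) cube([82, 82, 710]);
translate([1000, 1077, 0]) cube([82, 82, 710]);


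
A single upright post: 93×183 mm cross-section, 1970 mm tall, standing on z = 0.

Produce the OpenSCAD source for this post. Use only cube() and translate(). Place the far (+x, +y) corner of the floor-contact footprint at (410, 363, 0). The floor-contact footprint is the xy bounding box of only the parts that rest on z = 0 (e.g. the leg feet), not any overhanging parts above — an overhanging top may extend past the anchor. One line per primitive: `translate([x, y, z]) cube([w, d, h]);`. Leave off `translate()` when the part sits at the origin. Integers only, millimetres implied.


translate([317, 180, 0]) cube([93, 183, 1970]);


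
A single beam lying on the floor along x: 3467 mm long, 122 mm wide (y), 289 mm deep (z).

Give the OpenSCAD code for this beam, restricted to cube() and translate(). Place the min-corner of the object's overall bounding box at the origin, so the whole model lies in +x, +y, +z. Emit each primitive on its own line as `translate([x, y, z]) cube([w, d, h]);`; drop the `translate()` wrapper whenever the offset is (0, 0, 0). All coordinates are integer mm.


cube([3467, 122, 289]);


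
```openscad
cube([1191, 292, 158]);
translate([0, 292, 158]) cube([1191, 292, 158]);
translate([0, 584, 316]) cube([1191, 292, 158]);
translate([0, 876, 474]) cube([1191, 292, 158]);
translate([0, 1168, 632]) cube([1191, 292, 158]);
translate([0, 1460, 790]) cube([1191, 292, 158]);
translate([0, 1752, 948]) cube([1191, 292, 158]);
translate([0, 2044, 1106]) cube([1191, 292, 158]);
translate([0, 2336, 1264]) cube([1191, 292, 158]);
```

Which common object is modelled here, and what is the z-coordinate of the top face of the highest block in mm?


A staircase. The total rise is 1422 mm.

9 identical blocks, each offset up and back from the previous — a staircase. Each step is 158 mm tall and there are 9 of them, so the total rise is 9 × 158 = 1422 mm.


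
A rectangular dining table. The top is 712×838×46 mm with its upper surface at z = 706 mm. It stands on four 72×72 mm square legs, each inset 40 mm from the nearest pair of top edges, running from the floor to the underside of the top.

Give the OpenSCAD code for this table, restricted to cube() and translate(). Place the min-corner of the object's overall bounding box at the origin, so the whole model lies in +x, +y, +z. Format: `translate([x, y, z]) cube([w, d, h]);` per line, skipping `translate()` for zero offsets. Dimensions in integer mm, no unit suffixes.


translate([0, 0, 660]) cube([712, 838, 46]);
translate([40, 40, 0]) cube([72, 72, 660]);
translate([600, 40, 0]) cube([72, 72, 660]);
translate([40, 726, 0]) cube([72, 72, 660]);
translate([600, 726, 0]) cube([72, 72, 660]);


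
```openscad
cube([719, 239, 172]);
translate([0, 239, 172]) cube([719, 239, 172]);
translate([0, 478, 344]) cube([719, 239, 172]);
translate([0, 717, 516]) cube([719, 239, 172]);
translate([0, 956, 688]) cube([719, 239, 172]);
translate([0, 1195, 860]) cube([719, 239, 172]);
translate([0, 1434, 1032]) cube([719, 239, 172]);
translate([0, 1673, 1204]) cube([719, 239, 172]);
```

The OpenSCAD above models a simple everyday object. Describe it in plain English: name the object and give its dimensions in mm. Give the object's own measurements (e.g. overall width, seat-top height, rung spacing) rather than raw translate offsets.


A straight staircase of 8 solid steps. Each step is 719 mm wide (x), 239 mm deep (y, the going) and 172 mm tall (the rise). The first step rests on the floor; each subsequent step sits one going further in +y and one rise higher in +z, directly behind and above the previous step with no overlap.


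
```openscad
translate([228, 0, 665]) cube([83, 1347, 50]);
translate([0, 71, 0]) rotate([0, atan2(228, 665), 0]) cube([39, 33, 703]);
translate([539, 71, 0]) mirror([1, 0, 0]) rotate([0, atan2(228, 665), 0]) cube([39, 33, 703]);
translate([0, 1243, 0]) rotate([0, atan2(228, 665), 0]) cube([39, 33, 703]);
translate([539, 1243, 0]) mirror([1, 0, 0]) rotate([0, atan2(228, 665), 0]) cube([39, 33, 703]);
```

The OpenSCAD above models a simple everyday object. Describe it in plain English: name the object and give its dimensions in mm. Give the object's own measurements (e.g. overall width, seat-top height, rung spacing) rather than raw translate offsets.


A sawhorse. A 83×1347×50 mm beam (x, y, z) sits on two A-frame leg pairs. Each pair is two raked legs of 39×33 mm section (33 mm along y) splaying symmetrically in x. Each leg rises 665 mm vertically over 228 mm of horizontal reach and is 703 mm long along its own axis. Every leg's outer bottom edge rests on the floor and its outer top edge meets a bottom edge of the beam — the left legs (tilting toward +x) meet the beam's −x bottom edge, the right legs (their mirror images, tilting toward −x) meet its +x bottom edge — so the leg tops tuck under the beam, the beam's underside is 665 mm above the floor, and the feet are 539 mm apart outside-to-outside with the beam centred between them. The two leg pairs are set in 71 mm from either end of the beam.


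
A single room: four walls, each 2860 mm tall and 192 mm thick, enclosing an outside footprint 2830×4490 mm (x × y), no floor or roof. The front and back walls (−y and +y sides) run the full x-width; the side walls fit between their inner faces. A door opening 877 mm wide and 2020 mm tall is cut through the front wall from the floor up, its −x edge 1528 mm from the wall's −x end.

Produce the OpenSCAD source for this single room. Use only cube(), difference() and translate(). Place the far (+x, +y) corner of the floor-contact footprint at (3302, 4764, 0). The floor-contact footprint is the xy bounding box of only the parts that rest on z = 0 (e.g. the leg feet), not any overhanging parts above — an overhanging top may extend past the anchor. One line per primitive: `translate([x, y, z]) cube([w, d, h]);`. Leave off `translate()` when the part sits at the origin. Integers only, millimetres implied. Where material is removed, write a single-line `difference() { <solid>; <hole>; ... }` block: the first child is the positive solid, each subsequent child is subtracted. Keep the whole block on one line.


difference() { translate([472, 274, 0]) cube([2830, 192, 2860]); translate([2000, 274, 0]) cube([877, 192, 2020]); }
translate([472, 4572, 0]) cube([2830, 192, 2860]);
translate([472, 466, 0]) cube([192, 4106, 2860]);
translate([3110, 466, 0]) cube([192, 4106, 2860]);


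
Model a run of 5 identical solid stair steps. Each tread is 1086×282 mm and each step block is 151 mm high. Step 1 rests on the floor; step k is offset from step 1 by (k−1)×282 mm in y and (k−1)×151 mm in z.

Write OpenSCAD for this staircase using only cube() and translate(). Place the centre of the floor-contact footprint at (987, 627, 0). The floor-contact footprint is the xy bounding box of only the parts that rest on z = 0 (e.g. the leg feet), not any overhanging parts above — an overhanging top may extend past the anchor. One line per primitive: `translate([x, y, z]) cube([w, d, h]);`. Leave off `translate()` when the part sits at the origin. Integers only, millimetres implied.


translate([444, 486, 0]) cube([1086, 282, 151]);
translate([444, 768, 151]) cube([1086, 282, 151]);
translate([444, 1050, 302]) cube([1086, 282, 151]);
translate([444, 1332, 453]) cube([1086, 282, 151]);
translate([444, 1614, 604]) cube([1086, 282, 151]);


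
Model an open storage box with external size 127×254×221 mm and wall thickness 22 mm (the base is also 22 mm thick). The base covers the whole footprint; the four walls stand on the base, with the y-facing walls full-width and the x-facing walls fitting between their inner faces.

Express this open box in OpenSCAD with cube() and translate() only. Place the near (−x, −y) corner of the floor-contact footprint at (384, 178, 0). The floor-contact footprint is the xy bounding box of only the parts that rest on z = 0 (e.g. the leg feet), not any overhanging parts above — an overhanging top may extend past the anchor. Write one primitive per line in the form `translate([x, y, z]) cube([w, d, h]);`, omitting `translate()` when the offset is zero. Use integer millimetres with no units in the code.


translate([384, 178, 0]) cube([127, 254, 22]);
translate([384, 178, 22]) cube([127, 22, 199]);
translate([384, 410, 22]) cube([127, 22, 199]);
translate([384, 200, 22]) cube([22, 210, 199]);
translate([489, 200, 22]) cube([22, 210, 199]);


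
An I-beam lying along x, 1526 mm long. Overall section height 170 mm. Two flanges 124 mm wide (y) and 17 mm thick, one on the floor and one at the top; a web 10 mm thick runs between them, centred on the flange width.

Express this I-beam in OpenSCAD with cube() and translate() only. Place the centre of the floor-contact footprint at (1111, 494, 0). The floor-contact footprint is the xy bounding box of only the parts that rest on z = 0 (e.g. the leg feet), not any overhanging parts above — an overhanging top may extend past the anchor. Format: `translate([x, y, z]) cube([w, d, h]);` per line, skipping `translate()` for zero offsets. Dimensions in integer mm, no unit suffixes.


translate([348, 432, 0]) cube([1526, 124, 17]);
translate([348, 489, 17]) cube([1526, 10, 136]);
translate([348, 432, 153]) cube([1526, 124, 17]);


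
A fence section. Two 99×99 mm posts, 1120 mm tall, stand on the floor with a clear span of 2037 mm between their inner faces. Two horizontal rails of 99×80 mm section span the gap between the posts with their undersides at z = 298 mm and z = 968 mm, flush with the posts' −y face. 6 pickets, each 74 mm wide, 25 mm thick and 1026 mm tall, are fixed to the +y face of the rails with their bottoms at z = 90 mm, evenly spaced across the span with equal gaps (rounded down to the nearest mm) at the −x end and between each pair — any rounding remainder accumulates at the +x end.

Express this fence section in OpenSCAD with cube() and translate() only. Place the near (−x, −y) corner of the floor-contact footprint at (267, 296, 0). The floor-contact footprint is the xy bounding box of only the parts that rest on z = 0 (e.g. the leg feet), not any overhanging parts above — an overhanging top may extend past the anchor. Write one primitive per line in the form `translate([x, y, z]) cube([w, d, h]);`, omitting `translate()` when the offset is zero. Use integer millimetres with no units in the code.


translate([267, 296, 0]) cube([99, 99, 1120]);
translate([2403, 296, 0]) cube([99, 99, 1120]);
translate([366, 296, 298]) cube([2037, 99, 80]);
translate([366, 296, 968]) cube([2037, 99, 80]);
translate([593, 395, 90]) cube([74, 25, 1026]);
translate([894, 395, 90]) cube([74, 25, 1026]);
translate([1195, 395, 90]) cube([74, 25, 1026]);
translate([1496, 395, 90]) cube([74, 25, 1026]);
translate([1797, 395, 90]) cube([74, 25, 1026]);
translate([2098, 395, 90]) cube([74, 25, 1026]);


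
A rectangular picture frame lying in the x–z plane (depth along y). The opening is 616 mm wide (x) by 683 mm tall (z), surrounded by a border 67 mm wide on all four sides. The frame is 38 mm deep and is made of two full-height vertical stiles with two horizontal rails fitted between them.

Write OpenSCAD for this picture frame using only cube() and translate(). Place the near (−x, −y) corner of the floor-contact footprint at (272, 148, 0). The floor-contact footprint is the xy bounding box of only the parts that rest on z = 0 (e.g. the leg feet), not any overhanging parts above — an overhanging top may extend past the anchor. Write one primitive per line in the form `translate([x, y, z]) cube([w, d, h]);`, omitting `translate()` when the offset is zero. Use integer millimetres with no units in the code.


translate([272, 148, 0]) cube([67, 38, 817]);
translate([955, 148, 0]) cube([67, 38, 817]);
translate([339, 148, 0]) cube([616, 38, 67]);
translate([339, 148, 750]) cube([616, 38, 67]);


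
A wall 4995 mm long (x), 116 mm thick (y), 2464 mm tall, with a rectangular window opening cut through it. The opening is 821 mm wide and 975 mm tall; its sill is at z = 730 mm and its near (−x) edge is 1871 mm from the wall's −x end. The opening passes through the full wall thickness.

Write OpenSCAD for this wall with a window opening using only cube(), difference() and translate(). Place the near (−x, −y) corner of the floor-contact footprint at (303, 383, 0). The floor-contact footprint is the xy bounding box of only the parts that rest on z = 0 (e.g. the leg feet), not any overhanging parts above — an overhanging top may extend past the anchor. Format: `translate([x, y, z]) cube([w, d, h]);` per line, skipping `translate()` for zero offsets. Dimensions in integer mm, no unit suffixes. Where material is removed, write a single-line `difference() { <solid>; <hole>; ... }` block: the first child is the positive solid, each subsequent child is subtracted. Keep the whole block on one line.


difference() { translate([303, 383, 0]) cube([4995, 116, 2464]); translate([2174, 383, 730]) cube([821, 116, 975]); }


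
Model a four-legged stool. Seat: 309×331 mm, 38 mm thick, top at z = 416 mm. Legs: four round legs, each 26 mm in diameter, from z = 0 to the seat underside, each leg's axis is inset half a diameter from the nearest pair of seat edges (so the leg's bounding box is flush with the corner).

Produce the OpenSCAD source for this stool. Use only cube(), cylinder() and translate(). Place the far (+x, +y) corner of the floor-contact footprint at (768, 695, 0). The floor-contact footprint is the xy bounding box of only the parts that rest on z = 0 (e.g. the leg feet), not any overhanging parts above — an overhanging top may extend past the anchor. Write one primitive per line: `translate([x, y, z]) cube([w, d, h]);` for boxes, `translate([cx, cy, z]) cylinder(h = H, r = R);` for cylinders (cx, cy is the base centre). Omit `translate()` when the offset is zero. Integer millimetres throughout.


translate([459, 364, 378]) cube([309, 331, 38]);
translate([472, 377, 0]) cylinder(h = 378, r = 13);
translate([755, 377, 0]) cylinder(h = 378, r = 13);
translate([472, 682, 0]) cylinder(h = 378, r = 13);
translate([755, 682, 0]) cylinder(h = 378, r = 13);


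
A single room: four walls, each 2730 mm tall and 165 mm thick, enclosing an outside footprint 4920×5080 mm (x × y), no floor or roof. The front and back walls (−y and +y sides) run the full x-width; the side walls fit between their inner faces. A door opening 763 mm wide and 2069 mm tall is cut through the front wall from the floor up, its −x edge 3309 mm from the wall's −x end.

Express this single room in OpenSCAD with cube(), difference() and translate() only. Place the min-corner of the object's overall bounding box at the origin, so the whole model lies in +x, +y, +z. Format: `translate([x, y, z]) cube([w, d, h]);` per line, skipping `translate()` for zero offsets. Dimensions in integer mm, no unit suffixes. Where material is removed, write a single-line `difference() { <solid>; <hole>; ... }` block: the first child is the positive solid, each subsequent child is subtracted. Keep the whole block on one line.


difference() { cube([4920, 165, 2730]); translate([3309, 0, 0]) cube([763, 165, 2069]); }
translate([0, 4915, 0]) cube([4920, 165, 2730]);
translate([0, 165, 0]) cube([165, 4750, 2730]);
translate([4755, 165, 0]) cube([165, 4750, 2730]);


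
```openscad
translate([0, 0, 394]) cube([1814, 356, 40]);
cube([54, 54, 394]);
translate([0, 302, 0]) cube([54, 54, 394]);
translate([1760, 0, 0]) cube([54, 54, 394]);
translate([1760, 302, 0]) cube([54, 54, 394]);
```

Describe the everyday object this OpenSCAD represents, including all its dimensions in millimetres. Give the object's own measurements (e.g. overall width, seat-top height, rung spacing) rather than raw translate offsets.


A bench: a 1814×356 mm seat slab, 40 mm thick, top at z = 434 mm, on four 54×54 mm square legs flush with the seat corners and standing on z = 0.


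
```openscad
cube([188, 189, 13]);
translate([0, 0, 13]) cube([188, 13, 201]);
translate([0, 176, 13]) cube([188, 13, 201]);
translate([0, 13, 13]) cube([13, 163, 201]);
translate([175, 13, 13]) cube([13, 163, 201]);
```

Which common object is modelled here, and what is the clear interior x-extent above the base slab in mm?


An open box. The internal width is 162 mm.

A 188×189 base slab with four walls standing on it — an open box. The base is 188 mm wide and the walls are 13 mm thick, so the internal width is 188 − 2 × 13 = 162 mm.


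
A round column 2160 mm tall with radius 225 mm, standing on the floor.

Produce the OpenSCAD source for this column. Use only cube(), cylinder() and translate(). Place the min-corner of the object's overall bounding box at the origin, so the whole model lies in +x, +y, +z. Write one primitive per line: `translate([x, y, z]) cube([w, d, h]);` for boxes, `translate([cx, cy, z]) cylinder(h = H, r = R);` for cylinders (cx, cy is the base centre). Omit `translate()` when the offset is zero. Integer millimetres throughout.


translate([225, 225, 0]) cylinder(h = 2160, r = 225);


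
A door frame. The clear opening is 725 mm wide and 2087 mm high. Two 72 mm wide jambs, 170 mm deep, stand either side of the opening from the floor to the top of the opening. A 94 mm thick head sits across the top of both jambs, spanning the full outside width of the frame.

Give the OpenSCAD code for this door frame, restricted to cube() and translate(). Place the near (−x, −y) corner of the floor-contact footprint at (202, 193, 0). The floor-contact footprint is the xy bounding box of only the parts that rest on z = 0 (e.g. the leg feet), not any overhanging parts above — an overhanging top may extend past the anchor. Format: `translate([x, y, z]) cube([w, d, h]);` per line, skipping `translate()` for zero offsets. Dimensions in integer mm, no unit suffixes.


translate([202, 193, 0]) cube([72, 170, 2087]);
translate([999, 193, 0]) cube([72, 170, 2087]);
translate([202, 193, 2087]) cube([869, 170, 94]);


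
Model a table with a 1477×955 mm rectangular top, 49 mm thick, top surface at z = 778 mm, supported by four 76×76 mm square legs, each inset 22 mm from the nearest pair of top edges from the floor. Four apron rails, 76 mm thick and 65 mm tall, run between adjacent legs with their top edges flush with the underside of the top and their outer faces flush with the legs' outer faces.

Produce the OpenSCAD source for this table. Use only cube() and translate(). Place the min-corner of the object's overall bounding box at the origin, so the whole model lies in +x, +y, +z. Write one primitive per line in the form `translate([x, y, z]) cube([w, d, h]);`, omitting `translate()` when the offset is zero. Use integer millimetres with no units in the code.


translate([0, 0, 729]) cube([1477, 955, 49]);
translate([22, 22, 0]) cube([76, 76, 729]);
translate([1379, 22, 0]) cube([76, 76, 729]);
translate([22, 857, 0]) cube([76, 76, 729]);
translate([1379, 857, 0]) cube([76, 76, 729]);
translate([98, 22, 664]) cube([1281, 76, 65]);
translate([98, 857, 664]) cube([1281, 76, 65]);
translate([22, 98, 664]) cube([76, 759, 65]);
translate([1379, 98, 664]) cube([76, 759, 65]);


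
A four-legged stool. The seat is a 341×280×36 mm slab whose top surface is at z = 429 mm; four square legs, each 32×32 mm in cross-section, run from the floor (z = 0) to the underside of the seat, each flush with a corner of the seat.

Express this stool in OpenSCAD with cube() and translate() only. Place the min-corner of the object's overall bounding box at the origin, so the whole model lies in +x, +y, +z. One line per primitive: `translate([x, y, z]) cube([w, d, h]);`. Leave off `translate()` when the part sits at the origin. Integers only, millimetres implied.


// leg_h = 429 - 36 = 393
translate([0, 0, 393]) cube([341, 280, 36]);
cube([32, 32, 393]);
translate([309, 0, 0]) cube([32, 32, 393]);
translate([0, 248, 0]) cube([32, 32, 393]);
translate([309, 248, 0]) cube([32, 32, 393]);


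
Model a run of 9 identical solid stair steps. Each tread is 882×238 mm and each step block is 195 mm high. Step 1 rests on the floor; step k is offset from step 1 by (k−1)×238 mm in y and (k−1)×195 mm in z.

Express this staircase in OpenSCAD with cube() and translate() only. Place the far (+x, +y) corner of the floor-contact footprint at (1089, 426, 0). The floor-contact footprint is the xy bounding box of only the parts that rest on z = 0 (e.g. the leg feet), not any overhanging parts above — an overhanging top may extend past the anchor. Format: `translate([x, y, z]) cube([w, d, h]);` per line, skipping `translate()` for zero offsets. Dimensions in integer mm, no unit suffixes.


translate([207, 188, 0]) cube([882, 238, 195]);
translate([207, 426, 195]) cube([882, 238, 195]);
translate([207, 664, 390]) cube([882, 238, 195]);
translate([207, 902, 585]) cube([882, 238, 195]);
translate([207, 1140, 780]) cube([882, 238, 195]);
translate([207, 1378, 975]) cube([882, 238, 195]);
translate([207, 1616, 1170]) cube([882, 238, 195]);
translate([207, 1854, 1365]) cube([882, 238, 195]);
translate([207, 2092, 1560]) cube([882, 238, 195]);


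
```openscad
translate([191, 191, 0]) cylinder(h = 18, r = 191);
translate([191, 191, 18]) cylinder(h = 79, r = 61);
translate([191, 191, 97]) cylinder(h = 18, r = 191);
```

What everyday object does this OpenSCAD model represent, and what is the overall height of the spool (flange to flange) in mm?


A spool. The overall height is 115 mm.

Three coaxial cylinders, large–small–large — a spool. Two 18 mm flanges and a 79 mm core give 18 + 79 + 18 = 115 mm.


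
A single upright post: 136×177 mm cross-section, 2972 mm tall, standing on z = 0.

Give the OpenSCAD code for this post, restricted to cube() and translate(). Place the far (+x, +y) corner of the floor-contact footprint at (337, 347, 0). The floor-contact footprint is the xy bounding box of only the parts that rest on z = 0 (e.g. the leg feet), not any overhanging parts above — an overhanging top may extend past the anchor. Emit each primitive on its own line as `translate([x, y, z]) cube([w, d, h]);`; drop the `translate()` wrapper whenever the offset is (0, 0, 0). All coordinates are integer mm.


translate([201, 170, 0]) cube([136, 177, 2972]);


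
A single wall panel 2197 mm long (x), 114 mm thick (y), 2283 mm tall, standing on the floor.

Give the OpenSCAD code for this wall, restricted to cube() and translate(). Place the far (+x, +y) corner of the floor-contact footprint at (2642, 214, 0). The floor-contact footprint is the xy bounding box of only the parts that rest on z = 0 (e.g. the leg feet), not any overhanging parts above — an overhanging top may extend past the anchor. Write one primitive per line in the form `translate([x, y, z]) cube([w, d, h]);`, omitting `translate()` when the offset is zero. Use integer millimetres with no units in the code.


translate([445, 100, 0]) cube([2197, 114, 2283]);


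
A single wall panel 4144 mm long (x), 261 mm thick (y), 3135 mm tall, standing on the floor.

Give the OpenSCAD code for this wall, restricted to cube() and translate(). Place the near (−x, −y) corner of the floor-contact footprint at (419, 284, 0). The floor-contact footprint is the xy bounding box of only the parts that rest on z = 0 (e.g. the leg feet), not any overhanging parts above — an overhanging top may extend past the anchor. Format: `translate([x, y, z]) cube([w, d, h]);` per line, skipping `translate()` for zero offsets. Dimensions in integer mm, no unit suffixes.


translate([419, 284, 0]) cube([4144, 261, 3135]);


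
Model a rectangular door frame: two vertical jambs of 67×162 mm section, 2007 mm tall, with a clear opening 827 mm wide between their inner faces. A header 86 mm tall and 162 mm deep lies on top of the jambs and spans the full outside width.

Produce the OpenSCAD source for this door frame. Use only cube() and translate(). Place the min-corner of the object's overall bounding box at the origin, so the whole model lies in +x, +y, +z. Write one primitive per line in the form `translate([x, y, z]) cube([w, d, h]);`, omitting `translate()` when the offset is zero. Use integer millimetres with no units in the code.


cube([67, 162, 2007]);
translate([894, 0, 0]) cube([67, 162, 2007]);
translate([0, 0, 2007]) cube([961, 162, 86]);


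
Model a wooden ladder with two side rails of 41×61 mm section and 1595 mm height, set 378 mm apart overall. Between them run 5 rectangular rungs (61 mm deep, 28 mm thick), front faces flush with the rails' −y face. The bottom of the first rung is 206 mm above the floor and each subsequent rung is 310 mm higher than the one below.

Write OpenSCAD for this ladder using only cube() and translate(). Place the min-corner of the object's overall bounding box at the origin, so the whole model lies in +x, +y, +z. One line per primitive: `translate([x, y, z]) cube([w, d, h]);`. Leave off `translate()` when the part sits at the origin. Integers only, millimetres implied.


cube([41, 61, 1595]);
translate([337, 0, 0]) cube([41, 61, 1595]);
translate([41, 0, 206]) cube([296, 61, 28]);
translate([41, 0, 516]) cube([296, 61, 28]);
translate([41, 0, 826]) cube([296, 61, 28]);
translate([41, 0, 1136]) cube([296, 61, 28]);
translate([41, 0, 1446]) cube([296, 61, 28]);


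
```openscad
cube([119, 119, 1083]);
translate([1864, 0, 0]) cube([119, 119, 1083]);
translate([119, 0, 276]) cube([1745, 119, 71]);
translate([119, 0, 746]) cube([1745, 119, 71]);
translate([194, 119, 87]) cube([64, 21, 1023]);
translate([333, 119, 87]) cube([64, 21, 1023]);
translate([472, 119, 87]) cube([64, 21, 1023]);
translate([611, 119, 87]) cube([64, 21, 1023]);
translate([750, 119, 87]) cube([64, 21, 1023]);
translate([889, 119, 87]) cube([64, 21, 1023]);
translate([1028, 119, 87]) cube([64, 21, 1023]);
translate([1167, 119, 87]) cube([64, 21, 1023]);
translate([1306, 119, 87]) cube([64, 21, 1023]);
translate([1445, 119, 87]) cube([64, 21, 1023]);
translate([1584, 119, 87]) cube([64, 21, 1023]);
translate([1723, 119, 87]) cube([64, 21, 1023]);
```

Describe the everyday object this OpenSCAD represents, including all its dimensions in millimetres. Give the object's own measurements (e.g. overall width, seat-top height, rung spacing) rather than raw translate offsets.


A fence section. Two 119×119 mm posts, 1083 mm tall, stand on the floor with a clear span of 1745 mm between their inner faces. Two horizontal rails of 119×71 mm section span the gap between the posts with their undersides at z = 276 mm and z = 746 mm, flush with the posts' −y face. 12 pickets, each 64 mm wide, 21 mm thick and 1023 mm tall, are fixed to the +y face of the rails with their bottoms at z = 87 mm, spaced across the span with a 75 mm gap after the −x post and between neighbouring pickets, with 77 mm left before the +x post.


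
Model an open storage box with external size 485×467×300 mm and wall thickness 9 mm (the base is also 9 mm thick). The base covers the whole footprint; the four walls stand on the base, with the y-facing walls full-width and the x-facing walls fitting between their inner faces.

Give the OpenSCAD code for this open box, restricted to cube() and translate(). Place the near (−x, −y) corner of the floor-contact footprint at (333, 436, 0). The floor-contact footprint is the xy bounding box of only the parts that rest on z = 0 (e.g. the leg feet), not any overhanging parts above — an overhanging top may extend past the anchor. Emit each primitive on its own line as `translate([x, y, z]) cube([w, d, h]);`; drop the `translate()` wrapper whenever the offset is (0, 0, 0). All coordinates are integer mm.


translate([333, 436, 0]) cube([485, 467, 9]);
translate([333, 436, 9]) cube([485, 9, 291]);
translate([333, 894, 9]) cube([485, 9, 291]);
translate([333, 445, 9]) cube([9, 449, 291]);
translate([809, 445, 9]) cube([9, 449, 291]);


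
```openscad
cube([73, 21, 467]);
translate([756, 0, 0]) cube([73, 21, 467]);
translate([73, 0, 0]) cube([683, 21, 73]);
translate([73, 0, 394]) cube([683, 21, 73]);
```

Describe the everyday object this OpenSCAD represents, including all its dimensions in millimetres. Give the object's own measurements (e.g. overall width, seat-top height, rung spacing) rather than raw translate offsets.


A rectangular picture frame lying in the x–z plane (depth along y). The opening is 683 mm wide (x) by 321 mm tall (z), surrounded by a border 73 mm wide on all four sides. The frame is 21 mm deep and is made of two full-height vertical stiles with two horizontal rails fitted between them.


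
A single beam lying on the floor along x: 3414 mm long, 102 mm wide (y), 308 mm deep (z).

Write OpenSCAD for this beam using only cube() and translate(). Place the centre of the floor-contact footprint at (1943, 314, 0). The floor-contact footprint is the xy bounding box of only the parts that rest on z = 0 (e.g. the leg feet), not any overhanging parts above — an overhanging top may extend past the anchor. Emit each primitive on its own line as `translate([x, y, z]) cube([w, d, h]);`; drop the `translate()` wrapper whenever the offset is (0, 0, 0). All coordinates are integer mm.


translate([236, 263, 0]) cube([3414, 102, 308]);


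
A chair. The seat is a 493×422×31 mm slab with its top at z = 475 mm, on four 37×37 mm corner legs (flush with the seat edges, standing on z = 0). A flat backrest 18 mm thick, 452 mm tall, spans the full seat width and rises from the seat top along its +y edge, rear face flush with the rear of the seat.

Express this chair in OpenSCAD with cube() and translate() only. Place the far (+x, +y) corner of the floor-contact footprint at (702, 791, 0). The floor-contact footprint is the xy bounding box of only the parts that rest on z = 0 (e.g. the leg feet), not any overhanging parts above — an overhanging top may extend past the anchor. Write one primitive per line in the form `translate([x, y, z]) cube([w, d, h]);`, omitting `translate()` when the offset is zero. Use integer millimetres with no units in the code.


translate([209, 369, 444]) cube([493, 422, 31]);
translate([209, 369, 0]) cube([37, 37, 444]);
translate([665, 369, 0]) cube([37, 37, 444]);
translate([209, 754, 0]) cube([37, 37, 444]);
translate([665, 754, 0]) cube([37, 37, 444]);
translate([209, 773, 475]) cube([493, 18, 452]);


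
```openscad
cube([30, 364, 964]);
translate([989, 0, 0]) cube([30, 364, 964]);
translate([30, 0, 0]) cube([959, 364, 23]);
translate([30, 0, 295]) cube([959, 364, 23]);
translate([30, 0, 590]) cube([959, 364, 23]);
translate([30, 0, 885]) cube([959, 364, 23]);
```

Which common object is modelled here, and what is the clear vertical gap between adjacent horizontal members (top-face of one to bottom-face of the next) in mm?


A bookshelf. The clear shelf gap is 272 mm.

Two tall side panels with 4 horizontal boards between them — a bookshelf. The first two shelf undersides are at z = 0 and z = 295; with shelf thickness 23, the clear gap is 295 − 0 − 23 = 272 mm.


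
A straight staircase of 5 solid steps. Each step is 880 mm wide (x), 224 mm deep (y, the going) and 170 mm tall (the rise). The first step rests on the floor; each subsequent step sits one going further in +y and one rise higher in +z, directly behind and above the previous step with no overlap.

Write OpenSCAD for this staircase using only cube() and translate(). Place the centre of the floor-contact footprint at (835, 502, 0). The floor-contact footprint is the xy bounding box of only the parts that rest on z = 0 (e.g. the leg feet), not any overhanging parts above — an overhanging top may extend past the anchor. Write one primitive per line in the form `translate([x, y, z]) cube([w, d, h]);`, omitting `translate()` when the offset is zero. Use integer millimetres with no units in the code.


translate([395, 390, 0]) cube([880, 224, 170]);
translate([395, 614, 170]) cube([880, 224, 170]);
translate([395, 838, 340]) cube([880, 224, 170]);
translate([395, 1062, 510]) cube([880, 224, 170]);
translate([395, 1286, 680]) cube([880, 224, 170]);
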